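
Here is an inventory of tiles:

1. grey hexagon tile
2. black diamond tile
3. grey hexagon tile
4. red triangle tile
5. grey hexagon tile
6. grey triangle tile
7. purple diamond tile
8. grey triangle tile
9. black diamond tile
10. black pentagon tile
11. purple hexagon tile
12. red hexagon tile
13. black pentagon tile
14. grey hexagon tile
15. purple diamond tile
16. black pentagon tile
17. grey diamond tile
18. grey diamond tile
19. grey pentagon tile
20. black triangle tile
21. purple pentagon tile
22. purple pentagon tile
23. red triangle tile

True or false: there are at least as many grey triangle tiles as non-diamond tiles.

False

There are 2 grey triangle tiles.
There are 17 non-diamond tiles.
The claim requires 2 ≥ 17, which does not hold.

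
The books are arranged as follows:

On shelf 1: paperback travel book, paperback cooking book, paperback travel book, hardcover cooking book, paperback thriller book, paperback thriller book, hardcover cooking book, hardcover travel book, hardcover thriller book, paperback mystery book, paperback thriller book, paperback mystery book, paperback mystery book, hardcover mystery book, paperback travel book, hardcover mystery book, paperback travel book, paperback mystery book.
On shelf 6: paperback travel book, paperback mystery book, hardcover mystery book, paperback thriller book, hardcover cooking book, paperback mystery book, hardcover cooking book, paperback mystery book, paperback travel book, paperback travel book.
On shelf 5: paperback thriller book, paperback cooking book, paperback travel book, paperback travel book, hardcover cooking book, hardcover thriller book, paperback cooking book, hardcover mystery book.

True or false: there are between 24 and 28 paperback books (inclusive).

True

paperback books: 24.
The claim requires 24 ≤ 24 ≤ 28, which holds.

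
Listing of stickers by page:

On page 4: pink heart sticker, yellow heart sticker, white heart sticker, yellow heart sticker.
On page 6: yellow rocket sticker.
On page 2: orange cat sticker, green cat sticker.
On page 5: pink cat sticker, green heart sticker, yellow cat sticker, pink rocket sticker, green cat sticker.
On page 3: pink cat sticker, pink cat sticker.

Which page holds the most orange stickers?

page 2

Counts by page (restricted to orange stickers): page 2→1, page 4→0, page 3→0, page 5→0, page 6→0.
The maximum is 1, held uniquely by page 2.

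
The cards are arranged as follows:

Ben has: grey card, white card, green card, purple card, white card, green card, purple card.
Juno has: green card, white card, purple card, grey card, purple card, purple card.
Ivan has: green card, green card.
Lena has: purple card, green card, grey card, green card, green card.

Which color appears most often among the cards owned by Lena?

green

Counts by color (restricted to cards owned by Lena): green 3, grey 1, purple 1.
The maximum is 3, held uniquely by green.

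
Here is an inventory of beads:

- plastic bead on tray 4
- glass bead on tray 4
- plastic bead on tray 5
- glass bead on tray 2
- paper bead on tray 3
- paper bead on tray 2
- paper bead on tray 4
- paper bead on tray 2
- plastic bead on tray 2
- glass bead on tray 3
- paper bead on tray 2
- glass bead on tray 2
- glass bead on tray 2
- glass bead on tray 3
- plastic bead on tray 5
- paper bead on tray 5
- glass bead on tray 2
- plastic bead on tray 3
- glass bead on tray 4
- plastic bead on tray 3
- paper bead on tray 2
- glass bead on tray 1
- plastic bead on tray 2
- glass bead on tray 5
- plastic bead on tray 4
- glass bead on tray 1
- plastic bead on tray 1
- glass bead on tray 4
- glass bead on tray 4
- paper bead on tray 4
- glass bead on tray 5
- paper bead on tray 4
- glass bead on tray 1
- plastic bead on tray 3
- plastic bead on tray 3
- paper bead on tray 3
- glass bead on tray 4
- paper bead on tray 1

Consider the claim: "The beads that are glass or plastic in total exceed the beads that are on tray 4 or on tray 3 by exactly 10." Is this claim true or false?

There are 27 beads that are glass or plastic.
There are 18 beads on tray 4 or on tray 3.
The claim requires 27 − 18 (= 9) to equal 10, which does not hold.

False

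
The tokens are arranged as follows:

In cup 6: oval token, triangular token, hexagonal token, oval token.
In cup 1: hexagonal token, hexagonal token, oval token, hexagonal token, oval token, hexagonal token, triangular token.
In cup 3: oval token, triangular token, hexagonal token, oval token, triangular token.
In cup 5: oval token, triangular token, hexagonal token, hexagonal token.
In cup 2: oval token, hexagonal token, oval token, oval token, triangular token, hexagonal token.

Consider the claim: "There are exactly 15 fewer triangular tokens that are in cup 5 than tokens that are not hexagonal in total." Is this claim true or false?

triangular tokens in cup 5: 1.
tokens that are not hexagonal: 16.
The claim requires 16 − 1 (= 15) to equal 15, which holds.

True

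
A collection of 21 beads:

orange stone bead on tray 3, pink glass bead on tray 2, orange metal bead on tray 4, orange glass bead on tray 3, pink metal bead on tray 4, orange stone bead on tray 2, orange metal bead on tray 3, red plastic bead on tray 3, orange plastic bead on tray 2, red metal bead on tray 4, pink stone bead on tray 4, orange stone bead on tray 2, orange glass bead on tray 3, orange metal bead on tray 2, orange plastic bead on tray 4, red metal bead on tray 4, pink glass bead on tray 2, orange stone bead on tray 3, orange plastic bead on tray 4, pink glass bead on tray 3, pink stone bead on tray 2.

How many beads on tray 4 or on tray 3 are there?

on tray 3: 7; on tray 4: 7; together 7 + 7 = 14.

14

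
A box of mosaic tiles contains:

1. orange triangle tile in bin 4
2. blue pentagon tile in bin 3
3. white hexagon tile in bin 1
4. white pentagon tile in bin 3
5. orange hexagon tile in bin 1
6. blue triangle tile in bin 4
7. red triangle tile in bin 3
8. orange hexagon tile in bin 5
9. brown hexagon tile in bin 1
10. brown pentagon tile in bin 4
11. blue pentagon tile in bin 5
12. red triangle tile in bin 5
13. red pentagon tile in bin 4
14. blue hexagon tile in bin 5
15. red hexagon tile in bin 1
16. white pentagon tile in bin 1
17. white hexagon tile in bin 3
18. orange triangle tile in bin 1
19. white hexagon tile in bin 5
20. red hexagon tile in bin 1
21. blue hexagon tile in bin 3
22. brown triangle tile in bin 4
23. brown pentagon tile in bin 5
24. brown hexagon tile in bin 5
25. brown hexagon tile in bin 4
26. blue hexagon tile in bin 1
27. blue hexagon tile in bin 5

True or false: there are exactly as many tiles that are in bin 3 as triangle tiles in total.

False

|tiles in bin 3| = 5.
|triangle tiles| = 6.
The claim requires 5 = 6, which does not hold.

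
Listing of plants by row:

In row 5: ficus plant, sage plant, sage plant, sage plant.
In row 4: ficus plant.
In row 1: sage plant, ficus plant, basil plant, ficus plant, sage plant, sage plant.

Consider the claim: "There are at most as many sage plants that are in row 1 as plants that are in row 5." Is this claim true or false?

True

There are 3 sage plants in row 1.
There are 4 plants in row 5.
The claim requires 3 ≤ 4, which holds.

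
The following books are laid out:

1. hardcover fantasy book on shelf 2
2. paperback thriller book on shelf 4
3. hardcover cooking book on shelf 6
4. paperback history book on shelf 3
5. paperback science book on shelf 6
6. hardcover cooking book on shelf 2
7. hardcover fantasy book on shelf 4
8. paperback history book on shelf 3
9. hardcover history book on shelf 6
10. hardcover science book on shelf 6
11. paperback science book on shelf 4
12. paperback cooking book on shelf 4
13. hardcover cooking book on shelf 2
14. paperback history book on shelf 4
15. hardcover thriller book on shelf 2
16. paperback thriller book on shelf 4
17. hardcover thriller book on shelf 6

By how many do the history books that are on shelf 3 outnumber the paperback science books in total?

0

history books on shelf 3: 2.
paperback science books: 2.
2 − 2 = 0.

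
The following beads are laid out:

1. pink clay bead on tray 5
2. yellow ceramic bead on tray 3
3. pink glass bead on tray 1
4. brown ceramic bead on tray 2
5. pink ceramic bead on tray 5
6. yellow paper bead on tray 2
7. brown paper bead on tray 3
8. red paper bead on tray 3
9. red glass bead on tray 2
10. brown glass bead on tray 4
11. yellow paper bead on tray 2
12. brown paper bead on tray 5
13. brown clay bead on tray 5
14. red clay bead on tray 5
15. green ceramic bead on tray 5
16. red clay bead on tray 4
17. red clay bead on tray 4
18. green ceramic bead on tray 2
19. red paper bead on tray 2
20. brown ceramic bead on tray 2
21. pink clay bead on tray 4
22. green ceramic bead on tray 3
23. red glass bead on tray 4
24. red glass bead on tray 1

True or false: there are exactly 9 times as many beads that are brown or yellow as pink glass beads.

|beads that are brown or yellow| = 9.
|pink glass beads| = 1.
The claim requires 9 = 9 × 1 = 9, which holds.

True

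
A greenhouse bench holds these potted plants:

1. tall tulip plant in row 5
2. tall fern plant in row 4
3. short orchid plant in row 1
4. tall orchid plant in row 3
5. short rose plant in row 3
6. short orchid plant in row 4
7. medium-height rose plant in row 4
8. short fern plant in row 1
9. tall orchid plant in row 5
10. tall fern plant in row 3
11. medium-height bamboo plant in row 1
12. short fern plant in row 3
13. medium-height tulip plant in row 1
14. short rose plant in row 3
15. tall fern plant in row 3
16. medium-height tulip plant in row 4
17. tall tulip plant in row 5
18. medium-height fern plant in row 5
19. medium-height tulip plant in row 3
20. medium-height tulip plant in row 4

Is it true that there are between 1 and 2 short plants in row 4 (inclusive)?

True

short plants in row 4: 1.
The claim requires 1 ≤ 1 ≤ 2, which holds.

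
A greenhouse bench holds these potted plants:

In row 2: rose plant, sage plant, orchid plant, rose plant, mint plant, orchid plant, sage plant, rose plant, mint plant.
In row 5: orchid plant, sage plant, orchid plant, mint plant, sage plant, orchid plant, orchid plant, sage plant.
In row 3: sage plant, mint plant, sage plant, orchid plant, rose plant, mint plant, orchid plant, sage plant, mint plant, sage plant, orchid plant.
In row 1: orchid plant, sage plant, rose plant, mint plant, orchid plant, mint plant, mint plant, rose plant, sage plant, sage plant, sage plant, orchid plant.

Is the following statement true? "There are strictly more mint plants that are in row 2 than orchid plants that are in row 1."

mint plants in row 2: 2.
orchid plants in row 1: 3.
The claim requires 2 > 3, which does not hold.

False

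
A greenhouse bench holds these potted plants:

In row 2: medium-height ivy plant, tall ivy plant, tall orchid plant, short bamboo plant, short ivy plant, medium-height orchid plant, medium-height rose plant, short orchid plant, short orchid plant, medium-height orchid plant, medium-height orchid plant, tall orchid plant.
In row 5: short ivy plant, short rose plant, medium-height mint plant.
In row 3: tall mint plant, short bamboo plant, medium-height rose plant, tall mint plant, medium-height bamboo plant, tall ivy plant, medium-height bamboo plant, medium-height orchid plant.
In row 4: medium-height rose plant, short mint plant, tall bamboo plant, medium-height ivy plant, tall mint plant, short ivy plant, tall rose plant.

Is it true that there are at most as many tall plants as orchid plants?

False

tall plants: 9.
orchid plants: 8.
The claim requires 9 ≤ 8, which does not hold.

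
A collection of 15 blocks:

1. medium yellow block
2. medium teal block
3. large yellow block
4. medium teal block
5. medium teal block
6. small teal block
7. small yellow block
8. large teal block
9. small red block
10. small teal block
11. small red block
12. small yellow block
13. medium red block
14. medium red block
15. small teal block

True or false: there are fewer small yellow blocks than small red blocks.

False

There are 2 small yellow blocks.
There are 2 small red blocks.
The claim requires 2 < 2, which does not hold.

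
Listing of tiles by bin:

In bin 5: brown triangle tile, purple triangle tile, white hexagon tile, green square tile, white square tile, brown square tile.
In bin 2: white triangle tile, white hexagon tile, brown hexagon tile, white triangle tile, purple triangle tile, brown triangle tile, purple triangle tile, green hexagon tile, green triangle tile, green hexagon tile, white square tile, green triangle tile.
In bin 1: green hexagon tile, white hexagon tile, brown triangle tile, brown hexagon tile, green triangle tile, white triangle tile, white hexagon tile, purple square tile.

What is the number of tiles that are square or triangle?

square: 5; triangle: 12; together 5 + 12 = 17.

17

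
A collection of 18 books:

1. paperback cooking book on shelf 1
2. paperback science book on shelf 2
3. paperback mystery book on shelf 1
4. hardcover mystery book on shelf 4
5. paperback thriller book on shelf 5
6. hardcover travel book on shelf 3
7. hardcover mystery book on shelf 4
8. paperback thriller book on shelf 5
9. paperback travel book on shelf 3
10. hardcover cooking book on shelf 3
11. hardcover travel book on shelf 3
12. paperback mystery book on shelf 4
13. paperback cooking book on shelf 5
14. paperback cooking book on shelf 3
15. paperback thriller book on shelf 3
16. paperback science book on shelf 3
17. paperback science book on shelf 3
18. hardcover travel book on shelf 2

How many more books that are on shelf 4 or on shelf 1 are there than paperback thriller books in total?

2

books on shelf 4 or on shelf 1: 5.
paperback thriller books: 3.
5 − 3 = 2.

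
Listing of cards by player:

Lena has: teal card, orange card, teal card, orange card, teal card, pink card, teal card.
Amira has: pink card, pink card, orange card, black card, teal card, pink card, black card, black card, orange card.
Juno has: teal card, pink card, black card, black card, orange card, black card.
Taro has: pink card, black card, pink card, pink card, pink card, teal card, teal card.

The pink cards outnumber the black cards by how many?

2

pink cards: 9.
black cards: 7.
9 − 7 = 2.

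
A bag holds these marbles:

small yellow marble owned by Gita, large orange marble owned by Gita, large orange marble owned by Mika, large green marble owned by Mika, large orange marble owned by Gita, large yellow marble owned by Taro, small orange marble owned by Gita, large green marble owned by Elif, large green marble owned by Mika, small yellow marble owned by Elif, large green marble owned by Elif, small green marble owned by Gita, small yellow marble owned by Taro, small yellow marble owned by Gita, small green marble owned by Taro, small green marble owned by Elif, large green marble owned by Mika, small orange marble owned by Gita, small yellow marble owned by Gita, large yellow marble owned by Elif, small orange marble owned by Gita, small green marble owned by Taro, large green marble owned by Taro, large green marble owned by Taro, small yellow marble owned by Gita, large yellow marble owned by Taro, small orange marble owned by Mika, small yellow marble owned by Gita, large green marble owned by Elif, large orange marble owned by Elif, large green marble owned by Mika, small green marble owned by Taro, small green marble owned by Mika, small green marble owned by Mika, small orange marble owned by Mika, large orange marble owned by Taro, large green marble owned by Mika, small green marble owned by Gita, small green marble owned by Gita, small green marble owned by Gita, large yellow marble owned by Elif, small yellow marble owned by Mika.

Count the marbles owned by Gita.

14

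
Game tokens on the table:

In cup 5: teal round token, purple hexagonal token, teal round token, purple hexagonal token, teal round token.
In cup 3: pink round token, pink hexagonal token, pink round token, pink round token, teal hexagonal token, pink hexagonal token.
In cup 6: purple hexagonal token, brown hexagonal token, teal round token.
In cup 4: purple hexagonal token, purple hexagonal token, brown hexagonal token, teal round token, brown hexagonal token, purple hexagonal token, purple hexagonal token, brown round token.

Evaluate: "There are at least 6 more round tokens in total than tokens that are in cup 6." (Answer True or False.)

True

|round tokens| = 9.
|tokens in cup 6| = 3.
The claim requires 9 − 3 = 6 ≥ 6, which holds.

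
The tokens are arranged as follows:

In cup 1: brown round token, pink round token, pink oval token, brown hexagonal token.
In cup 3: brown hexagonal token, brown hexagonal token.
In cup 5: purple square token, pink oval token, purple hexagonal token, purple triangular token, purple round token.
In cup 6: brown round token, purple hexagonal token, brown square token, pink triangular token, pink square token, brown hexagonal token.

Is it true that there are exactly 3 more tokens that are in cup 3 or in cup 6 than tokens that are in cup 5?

|tokens in cup 3 or in cup 6| = 8.
|tokens in cup 5| = 5.
The claim requires 8 − 5 (= 3) to equal 3, which holds.

True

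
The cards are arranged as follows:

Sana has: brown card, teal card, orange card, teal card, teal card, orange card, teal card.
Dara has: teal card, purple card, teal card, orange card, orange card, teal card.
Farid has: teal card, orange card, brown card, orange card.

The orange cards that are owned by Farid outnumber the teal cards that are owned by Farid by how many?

1

orange cards owned by Farid: 2.
teal cards owned by Farid: 1.
2 − 1 = 1.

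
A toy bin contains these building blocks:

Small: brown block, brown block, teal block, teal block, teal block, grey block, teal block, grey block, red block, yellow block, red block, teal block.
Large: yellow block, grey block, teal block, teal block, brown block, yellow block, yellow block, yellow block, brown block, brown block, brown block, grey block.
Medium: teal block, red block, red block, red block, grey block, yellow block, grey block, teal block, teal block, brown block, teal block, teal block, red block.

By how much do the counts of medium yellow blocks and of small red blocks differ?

1

medium yellow blocks: 1. small red blocks: 2.
|1 − 2| = 2 − 1 = 1.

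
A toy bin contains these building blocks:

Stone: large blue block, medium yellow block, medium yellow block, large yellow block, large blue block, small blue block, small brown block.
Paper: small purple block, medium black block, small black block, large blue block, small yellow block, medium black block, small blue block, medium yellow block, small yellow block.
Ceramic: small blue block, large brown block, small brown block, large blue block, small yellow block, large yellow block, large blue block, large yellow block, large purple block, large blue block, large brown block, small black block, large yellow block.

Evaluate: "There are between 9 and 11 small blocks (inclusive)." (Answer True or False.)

small blocks: 11.
The claim requires 9 ≤ 11 ≤ 11, which holds.

True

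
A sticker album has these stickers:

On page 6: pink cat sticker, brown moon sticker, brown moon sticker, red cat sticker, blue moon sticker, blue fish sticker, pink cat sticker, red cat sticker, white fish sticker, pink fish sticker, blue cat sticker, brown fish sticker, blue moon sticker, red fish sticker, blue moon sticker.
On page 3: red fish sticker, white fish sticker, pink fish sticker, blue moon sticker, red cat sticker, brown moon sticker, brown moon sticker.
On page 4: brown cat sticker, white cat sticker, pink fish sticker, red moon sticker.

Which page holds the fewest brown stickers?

page 4

Counts by page (restricted to brown stickers): page 6→3, page 3→2, page 4→1.
The minimum is 1, held uniquely by page 4.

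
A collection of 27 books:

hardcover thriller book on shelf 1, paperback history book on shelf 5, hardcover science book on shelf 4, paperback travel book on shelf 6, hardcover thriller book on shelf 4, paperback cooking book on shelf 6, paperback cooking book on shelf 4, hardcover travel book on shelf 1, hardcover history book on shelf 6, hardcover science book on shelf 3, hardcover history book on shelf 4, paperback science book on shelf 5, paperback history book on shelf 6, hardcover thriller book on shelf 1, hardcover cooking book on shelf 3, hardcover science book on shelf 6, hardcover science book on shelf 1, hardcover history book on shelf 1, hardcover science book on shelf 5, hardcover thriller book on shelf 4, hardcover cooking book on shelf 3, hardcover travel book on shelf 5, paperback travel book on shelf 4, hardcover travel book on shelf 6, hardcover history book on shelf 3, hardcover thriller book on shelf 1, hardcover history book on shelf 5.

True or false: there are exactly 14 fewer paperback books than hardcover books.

False

|paperback books| = 7.
|hardcover books| = 20.
The claim requires 20 − 7 (= 13) to equal 14, which does not hold.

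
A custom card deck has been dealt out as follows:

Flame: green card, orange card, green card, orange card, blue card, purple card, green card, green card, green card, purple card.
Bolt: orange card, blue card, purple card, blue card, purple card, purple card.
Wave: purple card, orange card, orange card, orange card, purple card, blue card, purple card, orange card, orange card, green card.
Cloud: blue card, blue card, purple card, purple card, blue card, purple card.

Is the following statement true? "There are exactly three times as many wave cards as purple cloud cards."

There are 10 wave cards.
There are 3 purple cloud cards.
The claim requires 10 = 3 × 3 = 9, which does not hold.

False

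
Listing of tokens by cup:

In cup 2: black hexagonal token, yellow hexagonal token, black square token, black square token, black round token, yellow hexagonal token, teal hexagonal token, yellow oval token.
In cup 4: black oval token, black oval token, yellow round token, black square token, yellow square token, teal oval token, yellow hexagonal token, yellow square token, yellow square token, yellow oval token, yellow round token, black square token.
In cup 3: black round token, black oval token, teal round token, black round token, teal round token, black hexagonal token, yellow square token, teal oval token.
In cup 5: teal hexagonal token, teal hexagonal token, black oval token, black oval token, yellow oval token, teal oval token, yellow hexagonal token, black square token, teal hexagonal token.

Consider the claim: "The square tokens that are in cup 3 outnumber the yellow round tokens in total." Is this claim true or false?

False

square tokens in cup 3: 1.
yellow round tokens: 2.
The claim requires 1 > 2, which does not hold.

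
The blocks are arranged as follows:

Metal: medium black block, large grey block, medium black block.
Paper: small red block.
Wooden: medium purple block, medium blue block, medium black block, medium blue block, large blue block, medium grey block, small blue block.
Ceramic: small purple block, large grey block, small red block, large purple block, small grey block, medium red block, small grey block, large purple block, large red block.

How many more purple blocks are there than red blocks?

0

purple blocks: 4.
red blocks: 4.
4 − 4 = 0.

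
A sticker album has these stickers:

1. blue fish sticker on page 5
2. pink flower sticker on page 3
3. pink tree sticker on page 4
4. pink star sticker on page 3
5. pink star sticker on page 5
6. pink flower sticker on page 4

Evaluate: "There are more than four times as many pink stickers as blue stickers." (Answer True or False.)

|pink stickers| = 5.
|blue stickers| = 1.
The claim requires 5 > 4 × 1 = 4, which holds.

True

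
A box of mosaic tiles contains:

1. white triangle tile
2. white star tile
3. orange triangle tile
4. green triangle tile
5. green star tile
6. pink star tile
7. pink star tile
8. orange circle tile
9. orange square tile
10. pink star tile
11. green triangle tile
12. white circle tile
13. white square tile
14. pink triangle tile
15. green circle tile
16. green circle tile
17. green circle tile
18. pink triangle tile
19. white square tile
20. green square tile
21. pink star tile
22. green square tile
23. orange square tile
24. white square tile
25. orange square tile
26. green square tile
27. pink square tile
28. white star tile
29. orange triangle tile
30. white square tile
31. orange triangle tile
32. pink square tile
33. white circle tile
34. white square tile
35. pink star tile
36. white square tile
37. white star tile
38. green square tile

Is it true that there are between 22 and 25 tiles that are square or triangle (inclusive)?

There are 23 tiles that are square or triangle.
The claim requires 22 ≤ 23 ≤ 25, which holds.

True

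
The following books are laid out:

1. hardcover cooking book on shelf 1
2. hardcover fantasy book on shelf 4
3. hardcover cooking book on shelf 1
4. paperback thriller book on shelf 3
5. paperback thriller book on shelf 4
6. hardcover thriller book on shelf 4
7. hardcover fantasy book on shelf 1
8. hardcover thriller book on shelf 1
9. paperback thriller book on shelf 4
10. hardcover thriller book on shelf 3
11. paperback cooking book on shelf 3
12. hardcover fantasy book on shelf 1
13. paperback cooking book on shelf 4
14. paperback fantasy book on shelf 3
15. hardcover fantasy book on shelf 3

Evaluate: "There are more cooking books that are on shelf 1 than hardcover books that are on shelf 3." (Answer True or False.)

False

There are 2 cooking books on shelf 1.
There are 2 hardcover books on shelf 3.
The claim requires 2 > 2, which does not hold.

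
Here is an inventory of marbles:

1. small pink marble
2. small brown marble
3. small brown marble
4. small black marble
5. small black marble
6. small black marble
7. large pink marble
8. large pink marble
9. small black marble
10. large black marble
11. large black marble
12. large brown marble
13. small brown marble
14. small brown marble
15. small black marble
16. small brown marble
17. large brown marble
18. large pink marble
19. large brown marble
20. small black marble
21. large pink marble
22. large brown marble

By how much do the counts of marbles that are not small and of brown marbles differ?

marbles that are not small: 10. brown marbles: 9.
|10 − 9| = 10 − 9 = 1.

1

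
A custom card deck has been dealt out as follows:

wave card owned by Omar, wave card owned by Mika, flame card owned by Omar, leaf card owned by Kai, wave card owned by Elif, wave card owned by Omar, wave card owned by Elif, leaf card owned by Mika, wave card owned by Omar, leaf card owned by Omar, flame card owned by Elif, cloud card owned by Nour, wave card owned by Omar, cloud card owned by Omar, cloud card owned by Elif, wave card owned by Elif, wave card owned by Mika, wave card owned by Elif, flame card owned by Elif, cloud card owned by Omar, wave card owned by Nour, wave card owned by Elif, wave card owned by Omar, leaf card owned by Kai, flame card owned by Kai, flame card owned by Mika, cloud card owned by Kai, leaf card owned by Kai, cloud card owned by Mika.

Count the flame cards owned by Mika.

1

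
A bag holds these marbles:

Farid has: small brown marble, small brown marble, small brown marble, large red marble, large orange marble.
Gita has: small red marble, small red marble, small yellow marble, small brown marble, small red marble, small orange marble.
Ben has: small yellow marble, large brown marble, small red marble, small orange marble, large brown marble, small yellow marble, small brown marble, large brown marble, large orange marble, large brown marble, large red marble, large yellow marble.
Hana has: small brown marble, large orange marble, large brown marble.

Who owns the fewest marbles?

Hana

Counts by owner: Ben→12, Gita→6, Farid→5, Hana→3.
The minimum is 3, held uniquely by Hana.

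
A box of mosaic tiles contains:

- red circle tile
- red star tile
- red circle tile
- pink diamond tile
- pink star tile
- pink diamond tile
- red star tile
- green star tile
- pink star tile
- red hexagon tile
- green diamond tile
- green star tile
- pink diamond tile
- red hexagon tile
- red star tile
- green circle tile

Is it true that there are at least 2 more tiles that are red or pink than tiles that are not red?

True

|tiles that are red or pink| = 12.
|tiles that are not red| = 9.
The claim requires 12 − 9 = 3 ≥ 2, which holds.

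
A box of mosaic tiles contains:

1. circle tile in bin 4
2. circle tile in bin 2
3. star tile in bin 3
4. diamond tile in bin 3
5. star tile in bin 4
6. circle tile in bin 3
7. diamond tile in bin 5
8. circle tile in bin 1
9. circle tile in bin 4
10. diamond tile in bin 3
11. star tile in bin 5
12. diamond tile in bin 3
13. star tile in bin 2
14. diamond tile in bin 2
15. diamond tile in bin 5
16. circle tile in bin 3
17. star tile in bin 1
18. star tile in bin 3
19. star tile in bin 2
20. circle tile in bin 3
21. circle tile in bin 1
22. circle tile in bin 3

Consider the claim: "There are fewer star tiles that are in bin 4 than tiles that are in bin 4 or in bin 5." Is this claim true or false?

There is 1 star tile in bin 4.
There are 6 tiles in bin 4 or in bin 5.
The claim requires 1 < 6, which holds.

True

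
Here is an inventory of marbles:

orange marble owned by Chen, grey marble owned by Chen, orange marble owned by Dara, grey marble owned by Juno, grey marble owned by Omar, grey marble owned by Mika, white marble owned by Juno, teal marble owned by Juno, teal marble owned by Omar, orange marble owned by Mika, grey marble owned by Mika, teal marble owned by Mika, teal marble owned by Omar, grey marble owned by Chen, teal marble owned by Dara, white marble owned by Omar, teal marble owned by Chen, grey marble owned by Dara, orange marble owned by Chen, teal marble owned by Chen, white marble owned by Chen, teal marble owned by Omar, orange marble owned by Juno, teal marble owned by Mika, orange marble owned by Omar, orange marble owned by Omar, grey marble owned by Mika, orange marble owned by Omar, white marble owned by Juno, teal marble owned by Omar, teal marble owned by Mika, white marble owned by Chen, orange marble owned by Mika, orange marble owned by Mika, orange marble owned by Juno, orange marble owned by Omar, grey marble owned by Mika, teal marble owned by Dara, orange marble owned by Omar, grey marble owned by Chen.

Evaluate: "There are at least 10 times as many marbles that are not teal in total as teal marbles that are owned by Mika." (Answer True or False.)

|marbles that are not teal| = 28.
|teal marbles owned by Mika| = 3.
The claim requires 28 ≥ 10 × 3 = 30, which does not hold.

False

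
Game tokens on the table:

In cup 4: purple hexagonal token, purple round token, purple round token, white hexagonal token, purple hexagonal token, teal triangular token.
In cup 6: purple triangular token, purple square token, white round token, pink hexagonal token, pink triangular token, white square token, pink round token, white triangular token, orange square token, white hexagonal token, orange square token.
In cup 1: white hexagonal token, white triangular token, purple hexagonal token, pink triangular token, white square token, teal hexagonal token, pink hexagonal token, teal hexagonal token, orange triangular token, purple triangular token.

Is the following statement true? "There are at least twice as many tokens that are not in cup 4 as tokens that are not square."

|tokens that are not in cup 4| = 21.
|tokens that are not square| = 22.
The claim requires 21 ≥ 2 × 22 = 44, which does not hold.

False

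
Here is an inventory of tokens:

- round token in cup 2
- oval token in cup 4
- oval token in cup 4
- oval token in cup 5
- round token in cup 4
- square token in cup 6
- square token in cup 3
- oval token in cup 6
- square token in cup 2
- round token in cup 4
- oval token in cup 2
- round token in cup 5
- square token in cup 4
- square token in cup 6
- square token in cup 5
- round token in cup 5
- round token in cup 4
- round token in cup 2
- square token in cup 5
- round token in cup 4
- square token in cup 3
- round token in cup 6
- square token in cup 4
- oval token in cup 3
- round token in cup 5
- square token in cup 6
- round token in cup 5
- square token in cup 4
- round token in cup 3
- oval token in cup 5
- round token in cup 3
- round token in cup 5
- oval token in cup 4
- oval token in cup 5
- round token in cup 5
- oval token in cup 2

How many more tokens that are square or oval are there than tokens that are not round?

0

tokens that are square or oval: 21.
tokens that are not round: 21.
21 − 21 = 0.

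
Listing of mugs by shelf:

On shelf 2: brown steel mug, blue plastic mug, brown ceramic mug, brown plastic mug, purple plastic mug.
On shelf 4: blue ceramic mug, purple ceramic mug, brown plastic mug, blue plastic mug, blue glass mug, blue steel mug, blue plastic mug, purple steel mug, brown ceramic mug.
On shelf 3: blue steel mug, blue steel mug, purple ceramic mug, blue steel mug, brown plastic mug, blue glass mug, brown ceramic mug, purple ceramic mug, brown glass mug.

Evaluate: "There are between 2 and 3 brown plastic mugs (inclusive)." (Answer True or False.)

True

There are 3 brown plastic mugs.
The claim requires 2 ≤ 3 ≤ 3, which holds.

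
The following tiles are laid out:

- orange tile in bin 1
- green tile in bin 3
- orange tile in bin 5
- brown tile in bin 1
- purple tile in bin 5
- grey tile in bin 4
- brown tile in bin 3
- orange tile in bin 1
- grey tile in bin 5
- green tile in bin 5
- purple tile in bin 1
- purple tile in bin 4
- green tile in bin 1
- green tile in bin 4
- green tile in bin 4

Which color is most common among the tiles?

green

Counts by color: green 5, purple 3, orange 3, brown 2, grey 2.
The maximum is 5, held uniquely by green.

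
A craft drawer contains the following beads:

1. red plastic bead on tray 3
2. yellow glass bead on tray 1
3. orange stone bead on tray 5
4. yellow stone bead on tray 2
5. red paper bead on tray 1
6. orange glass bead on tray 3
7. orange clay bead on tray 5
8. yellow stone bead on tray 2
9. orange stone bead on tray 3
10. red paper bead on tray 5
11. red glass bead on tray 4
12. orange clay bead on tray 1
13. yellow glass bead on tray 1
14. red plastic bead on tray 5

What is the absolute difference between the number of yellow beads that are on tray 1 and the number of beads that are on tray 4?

yellow beads on tray 1: 2. beads on tray 4: 1.
|2 − 1| = 2 − 1 = 1.

1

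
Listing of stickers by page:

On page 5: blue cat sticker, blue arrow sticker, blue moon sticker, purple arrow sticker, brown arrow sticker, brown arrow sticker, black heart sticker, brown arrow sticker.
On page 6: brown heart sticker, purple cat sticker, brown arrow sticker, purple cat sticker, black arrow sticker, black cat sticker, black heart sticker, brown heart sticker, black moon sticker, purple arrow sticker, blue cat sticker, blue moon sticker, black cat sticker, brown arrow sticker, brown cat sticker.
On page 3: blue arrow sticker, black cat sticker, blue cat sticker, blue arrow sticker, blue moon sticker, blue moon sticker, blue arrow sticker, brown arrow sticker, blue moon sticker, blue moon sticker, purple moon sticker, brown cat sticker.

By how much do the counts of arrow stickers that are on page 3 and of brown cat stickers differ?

arrow stickers on page 3: 4. brown cat stickers: 2.
|4 − 2| = 4 − 2 = 2.

2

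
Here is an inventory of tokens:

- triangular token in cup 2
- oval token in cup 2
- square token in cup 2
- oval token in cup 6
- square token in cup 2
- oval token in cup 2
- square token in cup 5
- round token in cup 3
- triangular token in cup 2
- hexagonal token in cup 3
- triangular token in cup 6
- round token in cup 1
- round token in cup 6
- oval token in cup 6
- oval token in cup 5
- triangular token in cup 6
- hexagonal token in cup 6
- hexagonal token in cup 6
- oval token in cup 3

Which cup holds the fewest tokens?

cup 1

Counts by cup: cup 6→7, cup 2→6, cup 3→3, cup 5→2, cup 1→1.
The minimum is 1, held uniquely by cup 1.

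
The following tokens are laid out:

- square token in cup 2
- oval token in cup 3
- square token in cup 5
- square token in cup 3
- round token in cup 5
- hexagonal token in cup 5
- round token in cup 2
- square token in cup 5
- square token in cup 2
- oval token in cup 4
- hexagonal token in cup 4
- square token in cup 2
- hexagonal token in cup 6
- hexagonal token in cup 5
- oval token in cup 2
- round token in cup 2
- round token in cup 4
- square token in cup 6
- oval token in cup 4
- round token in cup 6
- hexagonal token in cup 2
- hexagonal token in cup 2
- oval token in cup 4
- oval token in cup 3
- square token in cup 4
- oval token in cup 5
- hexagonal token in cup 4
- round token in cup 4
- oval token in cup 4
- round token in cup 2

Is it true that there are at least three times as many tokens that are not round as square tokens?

|tokens that are not round| = 23.
|square tokens| = 8.
The claim requires 23 ≥ 3 × 8 = 24, which does not hold.

False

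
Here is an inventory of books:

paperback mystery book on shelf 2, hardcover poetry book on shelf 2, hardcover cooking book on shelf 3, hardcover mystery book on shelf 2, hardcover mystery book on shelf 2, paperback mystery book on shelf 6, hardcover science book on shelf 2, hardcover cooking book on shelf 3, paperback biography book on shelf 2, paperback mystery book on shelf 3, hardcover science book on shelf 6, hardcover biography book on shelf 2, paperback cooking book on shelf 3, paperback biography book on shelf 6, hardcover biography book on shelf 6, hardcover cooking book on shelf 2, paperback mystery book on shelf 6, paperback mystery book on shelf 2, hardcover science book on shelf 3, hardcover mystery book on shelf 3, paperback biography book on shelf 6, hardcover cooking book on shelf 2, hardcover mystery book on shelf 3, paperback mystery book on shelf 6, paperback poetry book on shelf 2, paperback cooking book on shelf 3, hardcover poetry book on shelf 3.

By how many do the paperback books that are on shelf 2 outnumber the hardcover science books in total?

1

paperback books on shelf 2: 4.
hardcover science books: 3.
4 − 3 = 1.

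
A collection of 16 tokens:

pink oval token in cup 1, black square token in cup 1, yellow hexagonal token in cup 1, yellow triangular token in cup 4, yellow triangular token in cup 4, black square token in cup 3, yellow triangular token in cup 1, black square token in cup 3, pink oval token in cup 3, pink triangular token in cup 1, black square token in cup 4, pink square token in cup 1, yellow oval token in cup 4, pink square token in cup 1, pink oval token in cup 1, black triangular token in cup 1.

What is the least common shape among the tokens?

Counts by shape: square 6, triangular 5, oval 4, hexagonal 1.
The minimum is 1, held uniquely by hexagonal.

hexagonal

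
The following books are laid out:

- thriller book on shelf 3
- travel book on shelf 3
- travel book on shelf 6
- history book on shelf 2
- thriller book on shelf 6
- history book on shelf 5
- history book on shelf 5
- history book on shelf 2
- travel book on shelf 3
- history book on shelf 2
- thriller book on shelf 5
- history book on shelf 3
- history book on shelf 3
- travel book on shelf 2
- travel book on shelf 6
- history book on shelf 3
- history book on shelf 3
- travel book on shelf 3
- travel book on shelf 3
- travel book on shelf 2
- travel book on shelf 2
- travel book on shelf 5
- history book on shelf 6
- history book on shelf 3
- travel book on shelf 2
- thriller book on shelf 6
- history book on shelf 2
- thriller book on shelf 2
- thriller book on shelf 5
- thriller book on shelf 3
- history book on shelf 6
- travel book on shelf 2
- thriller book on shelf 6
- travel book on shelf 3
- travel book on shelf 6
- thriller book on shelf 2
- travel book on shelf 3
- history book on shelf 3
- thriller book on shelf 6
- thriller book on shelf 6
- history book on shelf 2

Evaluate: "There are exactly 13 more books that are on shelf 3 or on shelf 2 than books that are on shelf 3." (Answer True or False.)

|books on shelf 3 or on shelf 2| = 26.
|books on shelf 3| = 14.
The claim requires 26 − 14 (= 12) to equal 13, which does not hold.

False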